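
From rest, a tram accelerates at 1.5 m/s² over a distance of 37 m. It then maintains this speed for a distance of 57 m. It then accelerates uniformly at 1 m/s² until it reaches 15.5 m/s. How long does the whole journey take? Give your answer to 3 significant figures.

17.4 s

Phase 1 (accelerating): v₀ = 0 m/s, a = 1.5 m/s².
v² = v₀² + 2aΔx = 0² + 2·1.5·37 = 111 → v = 10.5 m/s
t = (v − v₀)/a = (10.5 − 0)/1.5 = 7.02 s

Phase 2 (constant speed): v₀ = 10.5 m/s, a = 0 m/s².
Constant speed: t = d/v = 57/10.5 = 5.41 s

Phase 3 (accelerating): v₀ = 10.5 m/s, a = 1 m/s².
v = v₀ + at → t = (15.5 − 10.5) / 1 = 4.96 s
v² = v₀² + 2aΔx → Δx = (15.5² − 10.5²)/(2·1) = 64.6 m
Total time = 7.02 + 5.41 + 4.96 = 17.4 s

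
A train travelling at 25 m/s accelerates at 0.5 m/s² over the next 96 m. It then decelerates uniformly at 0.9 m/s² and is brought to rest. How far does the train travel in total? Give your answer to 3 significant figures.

497 m

Phase 1 (accelerating): v₀ = 25.0 m/s, a = 0.5 m/s².
v² = v₀² + 2aΔx = 25.0² + 2·0.5·96 = 721 → v = 26.9 m/s
t = (v − v₀)/a = (26.9 − 25.0)/0.5 = 3.70 s

Phase 2 (decelerating): v₀ = 26.9 m/s, a = -0.9 m/s².
v = v₀ + at → t = (0 − 26.9) / -0.9 = 29.8 s
v² = v₀² + 2aΔx → Δx = (0² − 26.9²)/(2·-0.9) = 401 m
Total distance = 96.0 + 401 = 497 m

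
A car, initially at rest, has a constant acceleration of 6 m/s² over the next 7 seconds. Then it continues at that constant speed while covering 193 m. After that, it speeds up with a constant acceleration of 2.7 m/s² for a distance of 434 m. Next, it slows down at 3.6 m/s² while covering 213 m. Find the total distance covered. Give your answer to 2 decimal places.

Phase 1 (accelerating): v₀ = 0 m/s, a = 6 m/s².
v = v₀ + at = 0 + (6)(7) = 42.0 m/s
Δx = v₀t + ½at² = 0·7 + 0.5·6·7² = 147 m

Phase 2 (constant speed): v₀ = 42.0 m/s, a = 0 m/s².
Constant speed: t = d/v = 193/42.0 = 4.60 s

Phase 3 (accelerating): v₀ = 42.0 m/s, a = 2.7 m/s².
v² = v₀² + 2aΔx = 42.0² + 2·2.7·434 = 4110 → v = 64.1 m/s
t = (v − v₀)/a = (64.1 − 42.0)/2.7 = 8.18 s

Phase 4 (decelerating): v₀ = 64.1 m/s, a = -3.6 m/s².
v² = v₀² + 2aΔx = 64.1² + 2·-3.6·213 = 2570 → v = 50.7 m/s
t = (v − v₀)/a = (50.7 − 64.1)/-3.6 = 3.71 s
Total distance = 147 + 193 + 434 + 213 = 987 m

987.00 m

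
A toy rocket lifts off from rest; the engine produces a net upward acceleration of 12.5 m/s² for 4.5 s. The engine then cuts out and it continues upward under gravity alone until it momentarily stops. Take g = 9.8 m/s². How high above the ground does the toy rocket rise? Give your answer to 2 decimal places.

Phase 1 (powered ascent): v₀ = 0 m/s, a = 12.5 m/s².
v = v₀ + at = 0 + (12.5)(4.5) = 56.2 m/s
Δx = v₀t + ½at² = 0·4.5 + 0.5·12.5·4.5² = 127 m

Phase 2 (coasting upward): v₀ = 56.2 m/s, a = -9.8 m/s².
v = v₀ + at → t = (0 − 56.2) / -9.8 = 5.74 s
v² = v₀² + 2aΔx → Δx = (0² − 56.2²)/(2·-9.8) = 161 m
Maximum height = 127 + 161 = 288 m

287.99 m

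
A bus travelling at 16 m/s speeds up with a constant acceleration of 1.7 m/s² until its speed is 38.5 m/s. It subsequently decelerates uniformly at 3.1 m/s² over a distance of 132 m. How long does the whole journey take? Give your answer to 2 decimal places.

17.34 s

Phase 1 (accelerating): v₀ = 16.0 m/s, a = 1.7 m/s².
v = v₀ + at → t = (38.5 − 16.0) / 1.7 = 13.2 s
v² = v₀² + 2aΔx → Δx = (38.5² − 16.0²)/(2·1.7) = 361 m

Phase 2 (decelerating): v₀ = 38.5 m/s, a = -3.1 m/s².
v² = v₀² + 2aΔx = 38.5² + 2·-3.1·132 = 664 → v = 25.8 m/s
t = (v − v₀)/a = (25.8 − 38.5)/-3.1 = 4.11 s
Total time = 13.2 + 4.11 = 17.3 s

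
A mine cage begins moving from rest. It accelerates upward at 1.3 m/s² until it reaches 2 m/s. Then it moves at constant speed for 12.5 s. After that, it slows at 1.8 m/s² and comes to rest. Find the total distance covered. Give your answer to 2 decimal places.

27.65 m

Phase 1 (accelerating): v₀ = 0 m/s, a = 1.3 m/s².
v = v₀ + at → t = (2 − 0) / 1.3 = 1.54 s
v² = v₀² + 2aΔx → Δx = (2² − 0²)/(2·1.3) = 1.54 m

Phase 2 (constant speed): v₀ = 2.00 m/s, a = 0 m/s².
v = v₀ + at = 2.00 + (0)(12.5) = 2.00 m/s
Δx = v₀t + ½at² = 2.00·12.5 + 0.5·0·12.5² = 25.0 m

Phase 3 (decelerating): v₀ = 2.00 m/s, a = -1.8 m/s².
v = v₀ + at → t = (0 − 2.00) / -1.8 = 1.11 s
v² = v₀² + 2aΔx → Δx = (0² − 2.00²)/(2·-1.8) = 1.11 m
Total distance = 1.54 + 25.0 + 1.11 = 27.6 m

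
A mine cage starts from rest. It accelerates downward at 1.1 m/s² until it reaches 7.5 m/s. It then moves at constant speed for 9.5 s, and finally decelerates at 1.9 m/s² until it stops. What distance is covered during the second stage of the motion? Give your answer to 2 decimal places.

71.25 m

Phase 1 (accelerating): v₀ = 0 m/s, a = 1.1 m/s².
v = v₀ + at → t = (7.5 − 0) / 1.1 = 6.82 s
v² = v₀² + 2aΔx → Δx = (7.5² − 0²)/(2·1.1) = 25.6 m

Phase 2 (constant speed): v₀ = 7.50 m/s, a = 0 m/s².
v = v₀ + at = 7.50 + (0)(9.5) = 7.50 m/s
Δx = v₀t + ½at² = 7.50·9.5 + 0.5·0·9.5² = 71.2 m
Distance in phase 2 = 71.2 m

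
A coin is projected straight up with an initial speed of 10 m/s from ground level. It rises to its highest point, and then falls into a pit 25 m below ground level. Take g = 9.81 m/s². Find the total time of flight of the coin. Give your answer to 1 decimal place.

3.5 s

Phase 1 (rising): v₀ = 10.0 m/s, a = -9.81 m/s².
v = v₀ + at → t = (0 − 10.0) / -9.81 = 1.02 s
v² = v₀² + 2aΔx → Δx = (0² − 10.0²)/(2·-9.81) = 5.10 m

Phase 2 (falling): v₀ = 0 m/s, a = -9.81 m/s².
Falls 30.1 m from rest: t = √(2·30.1/9.81) = 2.48 s; v = g·t = 24.3 m/s.
Total time = 1.02 + 2.48 = 3.50 s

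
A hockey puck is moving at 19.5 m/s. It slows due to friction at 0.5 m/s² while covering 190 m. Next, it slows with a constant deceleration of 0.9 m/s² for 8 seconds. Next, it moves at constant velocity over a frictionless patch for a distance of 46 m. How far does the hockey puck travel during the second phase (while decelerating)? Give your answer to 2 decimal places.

81.54 m

Phase 1 (decelerating): v₀ = 19.5 m/s, a = -0.5 m/s².
v² = v₀² + 2aΔx = 19.5² + 2·-0.5·190 = 190 → v = 13.8 m/s
t = (v − v₀)/a = (13.8 − 19.5)/-0.5 = 11.4 s

Phase 2 (decelerating): v₀ = 13.8 m/s, a = -0.9 m/s².
v = v₀ + at = 13.8 + (-0.9)(8) = 6.59 m/s
Δx = v₀t + ½at² = 13.8·8 + 0.5·-0.9·8² = 81.5 m
Distance in phase 2 = 81.5 m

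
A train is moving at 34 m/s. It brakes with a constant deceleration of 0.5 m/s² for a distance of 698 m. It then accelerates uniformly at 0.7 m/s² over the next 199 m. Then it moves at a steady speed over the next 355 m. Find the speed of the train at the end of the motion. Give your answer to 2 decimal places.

27.14 m/s

Phase 1 (decelerating): v₀ = 34.0 m/s, a = -0.5 m/s².
v² = v₀² + 2aΔx = 34.0² + 2·-0.5·698 = 458 → v = 21.4 m/s
t = (v − v₀)/a = (21.4 − 34.0)/-0.5 = 25.2 s

Phase 2 (accelerating): v₀ = 21.4 m/s, a = 0.7 m/s².
v² = v₀² + 2aΔx = 21.4² + 2·0.7·199 = 737 → v = 27.1 m/s
t = (v − v₀)/a = (27.1 − 21.4)/0.7 = 8.20 s

Phase 3 (constant speed): v₀ = 27.1 m/s, a = 0 m/s².
Constant speed: t = d/v = 355/27.1 = 13.1 s
Final speed = 27.1 m/s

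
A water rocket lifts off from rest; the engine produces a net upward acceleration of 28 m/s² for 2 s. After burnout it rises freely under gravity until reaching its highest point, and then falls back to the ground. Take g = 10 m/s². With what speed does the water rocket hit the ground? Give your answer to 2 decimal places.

65.24 m/s

Phase 1 (powered ascent): v₀ = 0 m/s, a = 28 m/s².
v = v₀ + at = 0 + (28)(2) = 56.0 m/s
Δx = v₀t + ½at² = 0·2 + 0.5·28·2² = 56.0 m

Phase 2 (coasting upward): v₀ = 56.0 m/s, a = -10 m/s².
v = v₀ + at → t = (0 − 56.0) / -10 = 5.60 s
v² = v₀² + 2aΔx → Δx = (0² − 56.0²)/(2·-10) = 157 m

Phase 3 (free fall): v₀ = 0 m/s, a = -10 m/s².
Falls 213 m from rest: t = √(2·213/10) = 6.52 s; v = g·t = 65.2 m/s.
Impact speed = 65.2 m/s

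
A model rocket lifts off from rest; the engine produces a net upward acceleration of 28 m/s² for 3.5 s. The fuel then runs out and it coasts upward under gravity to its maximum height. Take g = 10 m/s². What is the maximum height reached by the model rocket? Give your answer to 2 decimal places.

Phase 1 (powered ascent): v₀ = 0 m/s, a = 28 m/s².
v = v₀ + at = 0 + (28)(3.5) = 98.0 m/s
Δx = v₀t + ½at² = 0·3.5 + 0.5·28·3.5² = 172 m

Phase 2 (coasting upward): v₀ = 98.0 m/s, a = -10 m/s².
v = v₀ + at → t = (0 − 98.0) / -10 = 9.80 s
v² = v₀² + 2aΔx → Δx = (0² − 98.0²)/(2·-10) = 480 m
Maximum height = 172 + 480 = 652 m

651.70 m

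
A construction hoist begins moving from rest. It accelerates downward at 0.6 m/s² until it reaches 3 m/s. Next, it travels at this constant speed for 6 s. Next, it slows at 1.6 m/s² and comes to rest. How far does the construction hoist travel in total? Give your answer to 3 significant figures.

28.3 m

Phase 1 (accelerating): v₀ = 0 m/s, a = 0.6 m/s².
v = v₀ + at → t = (3 − 0) / 0.6 = 5.00 s
v² = v₀² + 2aΔx → Δx = (3² − 0²)/(2·0.6) = 7.50 m

Phase 2 (constant speed): v₀ = 3.00 m/s, a = 0 m/s².
v = v₀ + at = 3.00 + (0)(6) = 3.00 m/s
Δx = v₀t + ½at² = 3.00·6 + 0.5·0·6² = 18.0 m

Phase 3 (decelerating): v₀ = 3.00 m/s, a = -1.6 m/s².
v = v₀ + at → t = (0 − 3.00) / -1.6 = 1.88 s
v² = v₀² + 2aΔx → Δx = (0² − 3.00²)/(2·-1.6) = 2.81 m
Total distance = 7.50 + 18.0 + 2.81 = 28.3 m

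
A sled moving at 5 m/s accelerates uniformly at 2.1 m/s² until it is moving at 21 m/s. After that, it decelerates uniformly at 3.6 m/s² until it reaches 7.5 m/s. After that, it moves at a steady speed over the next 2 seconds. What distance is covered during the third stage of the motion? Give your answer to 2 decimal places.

Phase 1 (accelerating): v₀ = 5.00 m/s, a = 2.1 m/s².
v = v₀ + at → t = (21 − 5.00) / 2.1 = 7.62 s
v² = v₀² + 2aΔx → Δx = (21² − 5.00²)/(2·2.1) = 99.0 m

Phase 2 (decelerating): v₀ = 21.0 m/s, a = -3.6 m/s².
v = v₀ + at → t = (7.5 − 21.0) / -3.6 = 3.75 s
v² = v₀² + 2aΔx → Δx = (7.5² − 21.0²)/(2·-3.6) = 53.4 m

Phase 3 (constant speed): v₀ = 7.50 m/s, a = 0 m/s².
v = v₀ + at = 7.50 + (0)(2) = 7.50 m/s
Δx = v₀t + ½at² = 7.50·2 + 0.5·0·2² = 15.0 m
Distance in phase 3 = 15.0 m

15.00 m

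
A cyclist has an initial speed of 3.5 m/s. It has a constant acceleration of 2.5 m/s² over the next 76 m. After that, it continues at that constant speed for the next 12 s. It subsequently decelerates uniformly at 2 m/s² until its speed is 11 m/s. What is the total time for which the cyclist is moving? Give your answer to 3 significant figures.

22.9 s

Phase 1 (accelerating): v₀ = 3.50 m/s, a = 2.5 m/s².
v² = v₀² + 2aΔx = 3.50² + 2·2.5·76 = 392 → v = 19.8 m/s
t = (v − v₀)/a = (19.8 − 3.50)/2.5 = 6.52 s

Phase 2 (constant speed): v₀ = 19.8 m/s, a = 0 m/s².
v = v₀ + at = 19.8 + (0)(12) = 19.8 m/s
Δx = v₀t + ½at² = 19.8·12 + 0.5·0·12² = 238 m

Phase 3 (decelerating): v₀ = 19.8 m/s, a = -2 m/s².
v = v₀ + at → t = (11 − 19.8) / -2 = 4.40 s
v² = v₀² + 2aΔx → Δx = (11² − 19.8²)/(2·-2) = 67.8 m
Total time = 6.52 + 12.0 + 4.40 = 22.9 s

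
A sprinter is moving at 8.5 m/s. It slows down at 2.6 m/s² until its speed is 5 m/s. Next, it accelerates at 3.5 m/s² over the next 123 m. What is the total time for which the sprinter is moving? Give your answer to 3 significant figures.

8.42 s

Phase 1 (decelerating): v₀ = 8.50 m/s, a = -2.6 m/s².
v = v₀ + at → t = (5 − 8.50) / -2.6 = 1.35 s
v² = v₀² + 2aΔx → Δx = (5² − 8.50²)/(2·-2.6) = 9.09 m

Phase 2 (accelerating): v₀ = 5.00 m/s, a = 3.5 m/s².
v² = v₀² + 2aΔx = 5.00² + 2·3.5·123 = 886 → v = 29.8 m/s
t = (v − v₀)/a = (29.8 − 5.00)/3.5 = 7.08 s
Total time = 1.35 + 7.08 = 8.42 s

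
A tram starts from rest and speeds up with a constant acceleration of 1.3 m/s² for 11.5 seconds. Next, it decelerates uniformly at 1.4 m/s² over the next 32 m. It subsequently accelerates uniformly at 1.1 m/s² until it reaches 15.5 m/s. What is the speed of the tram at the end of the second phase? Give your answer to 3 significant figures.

Phase 1 (accelerating): v₀ = 0 m/s, a = 1.3 m/s².
v = v₀ + at = 0 + (1.3)(11.5) = 15.0 m/s
Δx = v₀t + ½at² = 0·11.5 + 0.5·1.3·11.5² = 86.0 m

Phase 2 (decelerating): v₀ = 15.0 m/s, a = -1.4 m/s².
v² = v₀² + 2aΔx = 15.0² + 2·-1.4·32 = 134 → v = 11.6 m/s
t = (v − v₀)/a = (11.6 − 15.0)/-1.4 = 2.41 s
Speed at end of phase 2 = 11.6 m/s

11.6 m/s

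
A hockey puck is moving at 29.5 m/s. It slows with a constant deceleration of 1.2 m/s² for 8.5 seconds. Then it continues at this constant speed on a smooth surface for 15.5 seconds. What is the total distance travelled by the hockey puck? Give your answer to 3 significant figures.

507 m

Phase 1 (decelerating): v₀ = 29.5 m/s, a = -1.2 m/s².
v = v₀ + at = 29.5 + (-1.2)(8.5) = 19.3 m/s
Δx = v₀t + ½at² = 29.5·8.5 + 0.5·-1.2·8.5² = 207 m

Phase 2 (constant speed): v₀ = 19.3 m/s, a = 0 m/s².
v = v₀ + at = 19.3 + (0)(15.5) = 19.3 m/s
Δx = v₀t + ½at² = 19.3·15.5 + 0.5·0·15.5² = 299 m
Total distance = 207 + 299 = 507 m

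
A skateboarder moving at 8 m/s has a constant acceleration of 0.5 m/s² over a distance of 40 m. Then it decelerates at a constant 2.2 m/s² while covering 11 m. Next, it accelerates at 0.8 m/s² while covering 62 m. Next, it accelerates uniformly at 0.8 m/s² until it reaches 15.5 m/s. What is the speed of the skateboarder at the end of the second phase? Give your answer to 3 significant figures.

7.46 m/s

Phase 1 (accelerating): v₀ = 8.00 m/s, a = 0.5 m/s².
v² = v₀² + 2aΔx = 8.00² + 2·0.5·40 = 104 → v = 10.2 m/s
t = (v − v₀)/a = (10.2 − 8.00)/0.5 = 4.40 s

Phase 2 (decelerating): v₀ = 10.2 m/s, a = -2.2 m/s².
v² = v₀² + 2aΔx = 10.2² + 2·-2.2·11 = 55.6 → v = 7.46 m/s
t = (v − v₀)/a = (7.46 − 10.2)/-2.2 = 1.25 s
Speed at end of phase 2 = 7.46 m/s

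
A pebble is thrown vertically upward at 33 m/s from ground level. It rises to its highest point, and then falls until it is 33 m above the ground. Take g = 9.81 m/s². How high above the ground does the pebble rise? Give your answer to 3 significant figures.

55.5 m

Phase 1 (rising): v₀ = 33.0 m/s, a = -9.81 m/s².
v = v₀ + at → t = (0 − 33.0) / -9.81 = 3.36 s
v² = v₀² + 2aΔx → Δx = (0² − 33.0²)/(2·-9.81) = 55.5 m
Maximum height = 55.5 m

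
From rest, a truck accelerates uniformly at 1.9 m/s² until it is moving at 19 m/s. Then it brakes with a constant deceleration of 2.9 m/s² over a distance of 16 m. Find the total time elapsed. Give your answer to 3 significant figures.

Phase 1 (accelerating): v₀ = 0 m/s, a = 1.9 m/s².
v = v₀ + at → t = (19 − 0) / 1.9 = 10.0 s
v² = v₀² + 2aΔx → Δx = (19² − 0²)/(2·1.9) = 95.0 m

Phase 2 (decelerating): v₀ = 19.0 m/s, a = -2.9 m/s².
v² = v₀² + 2aΔx = 19.0² + 2·-2.9·16 = 268 → v = 16.4 m/s
t = (v − v₀)/a = (16.4 − 19.0)/-2.9 = 0.905 s
Total time = 10.0 + 0.905 = 10.9 s

10.9 s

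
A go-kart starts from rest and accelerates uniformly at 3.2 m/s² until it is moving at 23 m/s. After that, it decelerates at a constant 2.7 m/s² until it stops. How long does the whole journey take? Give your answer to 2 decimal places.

15.71 s

Phase 1 (accelerating): v₀ = 0 m/s, a = 3.2 m/s².
v = v₀ + at → t = (23 − 0) / 3.2 = 7.19 s
v² = v₀² + 2aΔx → Δx = (23² − 0²)/(2·3.2) = 82.7 m

Phase 2 (decelerating): v₀ = 23.0 m/s, a = -2.7 m/s².
v = v₀ + at → t = (0 − 23.0) / -2.7 = 8.52 s
v² = v₀² + 2aΔx → Δx = (0² − 23.0²)/(2·-2.7) = 98.0 m
Total time = 7.19 + 8.52 = 15.7 s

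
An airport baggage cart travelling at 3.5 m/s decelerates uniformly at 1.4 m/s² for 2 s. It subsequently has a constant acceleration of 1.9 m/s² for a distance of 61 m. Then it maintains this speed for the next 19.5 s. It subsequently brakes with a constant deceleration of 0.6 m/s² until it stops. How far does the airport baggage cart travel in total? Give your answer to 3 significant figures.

Phase 1 (decelerating): v₀ = 3.50 m/s, a = -1.4 m/s².
v = v₀ + at = 3.50 + (-1.4)(2) = 0.700 m/s
Δx = v₀t + ½at² = 3.50·2 + 0.5·-1.4·2² = 4.20 m

Phase 2 (accelerating): v₀ = 0.700 m/s, a = 1.9 m/s².
v² = v₀² + 2aΔx = 0.700² + 2·1.9·61 = 232 → v = 15.2 m/s
t = (v − v₀)/a = (15.2 − 0.700)/1.9 = 7.65 s

Phase 3 (constant speed): v₀ = 15.2 m/s, a = 0 m/s².
v = v₀ + at = 15.2 + (0)(19.5) = 15.2 m/s
Δx = v₀t + ½at² = 15.2·19.5 + 0.5·0·19.5² = 297 m

Phase 4 (decelerating): v₀ = 15.2 m/s, a = -0.6 m/s².
v = v₀ + at → t = (0 − 15.2) / -0.6 = 25.4 s
v² = v₀² + 2aΔx → Δx = (0² − 15.2²)/(2·-0.6) = 194 m
Total distance = 4.20 + 61.0 + 297 + 194 = 556 m

556 m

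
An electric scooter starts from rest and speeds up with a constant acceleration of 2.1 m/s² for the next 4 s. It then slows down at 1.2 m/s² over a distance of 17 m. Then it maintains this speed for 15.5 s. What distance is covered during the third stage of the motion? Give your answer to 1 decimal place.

Phase 1 (accelerating): v₀ = 0 m/s, a = 2.1 m/s².
v = v₀ + at = 0 + (2.1)(4) = 8.40 m/s
Δx = v₀t + ½at² = 0·4 + 0.5·2.1·4² = 16.8 m

Phase 2 (decelerating): v₀ = 8.40 m/s, a = -1.2 m/s².
v² = v₀² + 2aΔx = 8.40² + 2·-1.2·17 = 29.8 → v = 5.46 m/s
t = (v − v₀)/a = (5.46 − 8.40)/-1.2 = 2.45 s

Phase 3 (constant speed): v₀ = 5.46 m/s, a = 0 m/s².
v = v₀ + at = 5.46 + (0)(15.5) = 5.46 m/s
Δx = v₀t + ½at² = 5.46·15.5 + 0.5·0·15.5² = 84.6 m
Distance in phase 3 = 84.6 m

84.6 m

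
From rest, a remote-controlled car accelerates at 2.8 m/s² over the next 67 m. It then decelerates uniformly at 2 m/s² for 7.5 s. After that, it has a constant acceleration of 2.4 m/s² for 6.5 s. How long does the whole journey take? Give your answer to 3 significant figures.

20.9 s

Phase 1 (accelerating): v₀ = 0 m/s, a = 2.8 m/s².
v² = v₀² + 2aΔx = 0² + 2·2.8·67 = 375 → v = 19.4 m/s
t = (v − v₀)/a = (19.4 − 0)/2.8 = 6.92 s

Phase 2 (decelerating): v₀ = 19.4 m/s, a = -2 m/s².
v = v₀ + at = 19.4 + (-2)(7.5) = 4.37 m/s
Δx = v₀t + ½at² = 19.4·7.5 + 0.5·-2·7.5² = 89.0 m

Phase 3 (accelerating): v₀ = 4.37 m/s, a = 2.4 m/s².
v = v₀ + at = 4.37 + (2.4)(6.5) = 20.0 m/s
Δx = v₀t + ½at² = 4.37·6.5 + 0.5·2.4·6.5² = 79.1 m
Total time = 6.92 + 7.50 + 6.50 = 20.9 s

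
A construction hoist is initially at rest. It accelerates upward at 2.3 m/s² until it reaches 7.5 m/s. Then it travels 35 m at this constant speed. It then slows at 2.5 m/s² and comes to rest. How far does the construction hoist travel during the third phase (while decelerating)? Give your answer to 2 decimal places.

Phase 1 (accelerating): v₀ = 0 m/s, a = 2.3 m/s².
v = v₀ + at → t = (7.5 − 0) / 2.3 = 3.26 s
v² = v₀² + 2aΔx → Δx = (7.5² − 0²)/(2·2.3) = 12.2 m

Phase 2 (constant speed): v₀ = 7.50 m/s, a = 0 m/s².
Constant speed: t = d/v = 35/7.50 = 4.67 s

Phase 3 (decelerating): v₀ = 7.50 m/s, a = -2.5 m/s².
v = v₀ + at → t = (0 − 7.50) / -2.5 = 3.00 s
v² = v₀² + 2aΔx → Δx = (0² − 7.50²)/(2·-2.5) = 11.2 m
Distance in phase 3 = 11.2 m

11.25 m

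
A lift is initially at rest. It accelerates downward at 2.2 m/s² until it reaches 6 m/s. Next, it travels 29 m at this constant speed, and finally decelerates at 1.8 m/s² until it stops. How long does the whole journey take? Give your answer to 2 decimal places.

10.89 s

Phase 1 (accelerating): v₀ = 0 m/s, a = 2.2 m/s².
v = v₀ + at → t = (6 − 0) / 2.2 = 2.73 s
v² = v₀² + 2aΔx → Δx = (6² − 0²)/(2·2.2) = 8.18 m

Phase 2 (constant speed): v₀ = 6.00 m/s, a = 0 m/s².
Constant speed: t = d/v = 29/6.00 = 4.83 s

Phase 3 (decelerating): v₀ = 6.00 m/s, a = -1.8 m/s².
v = v₀ + at → t = (0 − 6.00) / -1.8 = 3.33 s
v² = v₀² + 2aΔx → Δx = (0² − 6.00²)/(2·-1.8) = 10.0 m
Total time = 2.73 + 4.83 + 3.33 = 10.9 s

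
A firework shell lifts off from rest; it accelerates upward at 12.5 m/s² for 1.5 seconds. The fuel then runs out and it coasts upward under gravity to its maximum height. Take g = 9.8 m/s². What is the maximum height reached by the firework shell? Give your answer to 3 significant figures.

32.0 m

Phase 1 (powered ascent): v₀ = 0 m/s, a = 12.5 m/s².
v = v₀ + at = 0 + (12.5)(1.5) = 18.8 m/s
Δx = v₀t + ½at² = 0·1.5 + 0.5·12.5·1.5² = 14.1 m

Phase 2 (coasting upward): v₀ = 18.8 m/s, a = -9.8 m/s².
v = v₀ + at → t = (0 − 18.8) / -9.8 = 1.91 s
v² = v₀² + 2aΔx → Δx = (0² − 18.8²)/(2·-9.8) = 17.9 m
Maximum height = 14.1 + 17.9 = 32.0 m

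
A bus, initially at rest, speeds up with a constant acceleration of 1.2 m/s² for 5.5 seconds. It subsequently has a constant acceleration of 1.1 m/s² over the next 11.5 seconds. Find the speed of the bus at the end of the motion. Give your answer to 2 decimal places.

Phase 1 (accelerating): v₀ = 0 m/s, a = 1.2 m/s².
v = v₀ + at = 0 + (1.2)(5.5) = 6.60 m/s
Δx = v₀t + ½at² = 0·5.5 + 0.5·1.2·5.5² = 18.1 m

Phase 2 (accelerating): v₀ = 6.60 m/s, a = 1.1 m/s².
v = v₀ + at = 6.60 + (1.1)(11.5) = 19.2 m/s
Δx = v₀t + ½at² = 6.60·11.5 + 0.5·1.1·11.5² = 149 m
Final speed = 19.2 m/s

19.25 m/s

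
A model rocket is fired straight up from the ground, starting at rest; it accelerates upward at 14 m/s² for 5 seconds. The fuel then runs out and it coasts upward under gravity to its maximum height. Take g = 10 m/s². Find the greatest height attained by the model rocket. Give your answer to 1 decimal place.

420.0 m

Phase 1 (powered ascent): v₀ = 0 m/s, a = 14 m/s².
v = v₀ + at = 0 + (14)(5) = 70.0 m/s
Δx = v₀t + ½at² = 0·5 + 0.5·14·5² = 175 m

Phase 2 (coasting upward): v₀ = 70.0 m/s, a = -10 m/s².
v = v₀ + at → t = (0 − 70.0) / -10 = 7.00 s
v² = v₀² + 2aΔx → Δx = (0² − 70.0²)/(2·-10) = 245 m
Maximum height = 175 + 245 = 420 m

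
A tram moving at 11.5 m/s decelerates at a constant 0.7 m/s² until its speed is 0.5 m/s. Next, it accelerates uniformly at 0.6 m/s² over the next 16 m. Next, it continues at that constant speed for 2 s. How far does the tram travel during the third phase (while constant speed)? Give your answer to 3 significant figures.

Phase 1 (decelerating): v₀ = 11.5 m/s, a = -0.7 m/s².
v = v₀ + at → t = (0.5 − 11.5) / -0.7 = 15.7 s
v² = v₀² + 2aΔx → Δx = (0.5² − 11.5²)/(2·-0.7) = 94.3 m

Phase 2 (accelerating): v₀ = 0.500 m/s, a = 0.6 m/s².
v² = v₀² + 2aΔx = 0.500² + 2·0.6·16 = 19.4 → v = 4.41 m/s
t = (v − v₀)/a = (4.41 − 0.500)/0.6 = 6.52 s

Phase 3 (constant speed): v₀ = 4.41 m/s, a = 0 m/s².
v = v₀ + at = 4.41 + (0)(2) = 4.41 m/s
Δx = v₀t + ½at² = 4.41·2 + 0.5·0·2² = 8.82 m
Distance in phase 3 = 8.82 m

8.82 m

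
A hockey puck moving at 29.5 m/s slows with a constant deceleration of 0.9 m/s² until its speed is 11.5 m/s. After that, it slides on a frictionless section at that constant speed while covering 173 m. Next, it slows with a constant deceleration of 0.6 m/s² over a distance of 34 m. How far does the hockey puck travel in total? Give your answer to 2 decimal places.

Phase 1 (decelerating): v₀ = 29.5 m/s, a = -0.9 m/s².
v = v₀ + at → t = (11.5 − 29.5) / -0.9 = 20.0 s
v² = v₀² + 2aΔx → Δx = (11.5² − 29.5²)/(2·-0.9) = 410 m

Phase 2 (constant speed): v₀ = 11.5 m/s, a = 0 m/s².
Constant speed: t = d/v = 173/11.5 = 15.0 s

Phase 3 (decelerating): v₀ = 11.5 m/s, a = -0.6 m/s².
v² = v₀² + 2aΔx = 11.5² + 2·-0.6·34 = 91.5 → v = 9.56 m/s
t = (v − v₀)/a = (9.56 − 11.5)/-0.6 = 3.23 s
Total distance = 410 + 173 + 34.0 = 617 m

617.00 m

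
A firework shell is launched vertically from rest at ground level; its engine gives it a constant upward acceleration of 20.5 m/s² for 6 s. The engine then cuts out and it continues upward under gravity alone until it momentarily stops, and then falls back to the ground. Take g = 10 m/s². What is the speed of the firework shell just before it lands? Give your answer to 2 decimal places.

Phase 1 (powered ascent): v₀ = 0 m/s, a = 20.5 m/s².
v = v₀ + at = 0 + (20.5)(6) = 123 m/s
Δx = v₀t + ½at² = 0·6 + 0.5·20.5·6² = 369 m

Phase 2 (coasting upward): v₀ = 123 m/s, a = -10 m/s².
v = v₀ + at → t = (0 − 123) / -10 = 12.3 s
v² = v₀² + 2aΔx → Δx = (0² − 123²)/(2·-10) = 756 m

Phase 3 (free fall): v₀ = 0 m/s, a = -10 m/s².
Falls 1130 m from rest: t = √(2·1130/10) = 15.0 s; v = g·t = 150 m/s.
Impact speed = 150 m/s

150.03 m/s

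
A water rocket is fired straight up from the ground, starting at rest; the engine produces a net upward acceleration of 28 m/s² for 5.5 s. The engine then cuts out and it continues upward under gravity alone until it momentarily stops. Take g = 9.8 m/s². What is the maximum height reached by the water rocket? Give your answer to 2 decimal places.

1633.50 m

Phase 1 (powered ascent): v₀ = 0 m/s, a = 28 m/s².
v = v₀ + at = 0 + (28)(5.5) = 154 m/s
Δx = v₀t + ½at² = 0·5.5 + 0.5·28·5.5² = 424 m

Phase 2 (coasting upward): v₀ = 154 m/s, a = -9.8 m/s².
v = v₀ + at → t = (0 − 154) / -9.8 = 15.7 s
v² = v₀² + 2aΔx → Δx = (0² − 154²)/(2·-9.8) = 1210 m
Maximum height = 424 + 1210 = 1630 m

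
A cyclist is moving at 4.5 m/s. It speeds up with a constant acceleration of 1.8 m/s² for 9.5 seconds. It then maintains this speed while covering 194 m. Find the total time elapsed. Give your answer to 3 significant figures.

Phase 1 (accelerating): v₀ = 4.50 m/s, a = 1.8 m/s².
v = v₀ + at = 4.50 + (1.8)(9.5) = 21.6 m/s
Δx = v₀t + ½at² = 4.50·9.5 + 0.5·1.8·9.5² = 124 m

Phase 2 (constant speed): v₀ = 21.6 m/s, a = 0 m/s².
Constant speed: t = d/v = 194/21.6 = 8.98 s
Total time = 9.50 + 8.98 = 18.5 s

18.5 s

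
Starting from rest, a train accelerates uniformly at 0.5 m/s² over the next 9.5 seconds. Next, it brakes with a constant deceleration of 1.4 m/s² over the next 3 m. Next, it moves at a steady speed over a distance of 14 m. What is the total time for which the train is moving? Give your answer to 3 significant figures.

Phase 1 (accelerating): v₀ = 0 m/s, a = 0.5 m/s².
v = v₀ + at = 0 + (0.5)(9.5) = 4.75 m/s
Δx = v₀t + ½at² = 0·9.5 + 0.5·0.5·9.5² = 22.6 m

Phase 2 (decelerating): v₀ = 4.75 m/s, a = -1.4 m/s².
v² = v₀² + 2aΔx = 4.75² + 2·-1.4·3 = 14.2 → v = 3.76 m/s
t = (v − v₀)/a = (3.76 − 4.75)/-1.4 = 0.705 s

Phase 3 (constant speed): v₀ = 3.76 m/s, a = 0 m/s².
Constant speed: t = d/v = 14/3.76 = 3.72 s
Total time = 9.50 + 0.705 + 3.72 = 13.9 s

13.9 s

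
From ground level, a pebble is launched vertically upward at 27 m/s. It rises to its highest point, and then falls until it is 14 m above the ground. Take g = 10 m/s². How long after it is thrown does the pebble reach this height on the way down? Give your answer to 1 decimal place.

Phase 1 (rising): v₀ = 27.0 m/s, a = -10 m/s².
v = v₀ + at → t = (0 − 27.0) / -10 = 2.70 s
v² = v₀² + 2aΔx → Δx = (0² − 27.0²)/(2·-10) = 36.5 m

Phase 2 (falling): v₀ = 0 m/s, a = -10 m/s².
Falls 22.5 m from rest: t = √(2·22.5/10) = 2.12 s; v = g·t = 21.2 m/s.
Total time = 2.70 + 2.12 = 4.82 s

4.8 s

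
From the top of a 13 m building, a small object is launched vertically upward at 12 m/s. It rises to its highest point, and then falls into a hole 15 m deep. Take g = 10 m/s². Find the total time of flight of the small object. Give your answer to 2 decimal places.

3.85 s

Phase 1 (rising): v₀ = 12.0 m/s, a = -10 m/s².
v = v₀ + at → t = (0 − 12.0) / -10 = 1.20 s
v² = v₀² + 2aΔx → Δx = (0² − 12.0²)/(2·-10) = 7.20 m

Phase 2 (falling): v₀ = 0 m/s, a = -10 m/s².
Falls 35.2 m from rest: t = √(2·35.2/10) = 2.65 s; v = g·t = 26.5 m/s.
Total time = 1.20 + 2.65 = 3.85 s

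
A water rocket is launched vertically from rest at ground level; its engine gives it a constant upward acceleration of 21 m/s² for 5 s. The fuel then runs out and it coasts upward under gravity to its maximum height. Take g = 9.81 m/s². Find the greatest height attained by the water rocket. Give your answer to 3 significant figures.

Phase 1 (powered ascent): v₀ = 0 m/s, a = 21 m/s².
v = v₀ + at = 0 + (21)(5) = 105 m/s
Δx = v₀t + ½at² = 0·5 + 0.5·21·5² = 262 m

Phase 2 (coasting upward): v₀ = 105 m/s, a = -9.81 m/s².
v = v₀ + at → t = (0 − 105) / -9.81 = 10.7 s
v² = v₀² + 2aΔx → Δx = (0² − 105²)/(2·-9.81) = 562 m
Maximum height = 262 + 562 = 824 m

824 m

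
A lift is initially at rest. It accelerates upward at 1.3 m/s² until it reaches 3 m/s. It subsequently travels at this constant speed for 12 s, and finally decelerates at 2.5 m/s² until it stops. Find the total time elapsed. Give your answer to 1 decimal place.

15.5 s

Phase 1 (accelerating): v₀ = 0 m/s, a = 1.3 m/s².
v = v₀ + at → t = (3 − 0) / 1.3 = 2.31 s
v² = v₀² + 2aΔx → Δx = (3² − 0²)/(2·1.3) = 3.46 m

Phase 2 (constant speed): v₀ = 3.00 m/s, a = 0 m/s².
v = v₀ + at = 3.00 + (0)(12) = 3.00 m/s
Δx = v₀t + ½at² = 3.00·12 + 0.5·0·12² = 36.0 m

Phase 3 (decelerating): v₀ = 3.00 m/s, a = -2.5 m/s².
v = v₀ + at → t = (0 − 3.00) / -2.5 = 1.20 s
v² = v₀² + 2aΔx → Δx = (0² − 3.00²)/(2·-2.5) = 1.80 m
Total time = 2.31 + 12.0 + 1.20 = 15.5 s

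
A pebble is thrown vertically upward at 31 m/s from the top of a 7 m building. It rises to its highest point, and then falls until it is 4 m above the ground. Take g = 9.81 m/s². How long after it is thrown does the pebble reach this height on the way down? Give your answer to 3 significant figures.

6.42 s

Phase 1 (rising): v₀ = 31.0 m/s, a = -9.81 m/s².
v = v₀ + at → t = (0 − 31.0) / -9.81 = 3.16 s
v² = v₀² + 2aΔx → Δx = (0² − 31.0²)/(2·-9.81) = 49.0 m

Phase 2 (falling): v₀ = 0 m/s, a = -9.81 m/s².
Falls 52.0 m from rest: t = √(2·52.0/9.81) = 3.26 s; v = g·t = 31.9 m/s.
Total time = 3.16 + 3.26 = 6.42 s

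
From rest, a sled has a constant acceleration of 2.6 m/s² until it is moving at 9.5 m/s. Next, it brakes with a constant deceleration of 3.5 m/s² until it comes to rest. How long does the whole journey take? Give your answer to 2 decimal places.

6.37 s

Phase 1 (accelerating): v₀ = 0 m/s, a = 2.6 m/s².
v = v₀ + at → t = (9.5 − 0) / 2.6 = 3.65 s
v² = v₀² + 2aΔx → Δx = (9.5² − 0²)/(2·2.6) = 17.4 m

Phase 2 (decelerating): v₀ = 9.50 m/s, a = -3.5 m/s².
v = v₀ + at → t = (0 − 9.50) / -3.5 = 2.71 s
v² = v₀² + 2aΔx → Δx = (0² − 9.50²)/(2·-3.5) = 12.9 m
Total time = 3.65 + 2.71 = 6.37 s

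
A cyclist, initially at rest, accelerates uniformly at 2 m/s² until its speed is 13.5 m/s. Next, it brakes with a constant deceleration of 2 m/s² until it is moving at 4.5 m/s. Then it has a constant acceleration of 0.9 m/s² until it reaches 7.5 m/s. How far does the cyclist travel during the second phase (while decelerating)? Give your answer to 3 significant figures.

40.5 m

Phase 1 (accelerating): v₀ = 0 m/s, a = 2 m/s².
v = v₀ + at → t = (13.5 − 0) / 2 = 6.75 s
v² = v₀² + 2aΔx → Δx = (13.5² − 0²)/(2·2) = 45.6 m

Phase 2 (decelerating): v₀ = 13.5 m/s, a = -2 m/s².
v = v₀ + at → t = (4.5 − 13.5) / -2 = 4.50 s
v² = v₀² + 2aΔx → Δx = (4.5² − 13.5²)/(2·-2) = 40.5 m
Distance in phase 2 = 40.5 m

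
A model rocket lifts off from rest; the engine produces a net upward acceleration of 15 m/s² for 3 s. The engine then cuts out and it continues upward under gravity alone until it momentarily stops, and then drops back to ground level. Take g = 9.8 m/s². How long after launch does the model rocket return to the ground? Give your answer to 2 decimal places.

Phase 1 (powered ascent): v₀ = 0 m/s, a = 15 m/s².
v = v₀ + at = 0 + (15)(3) = 45.0 m/s
Δx = v₀t + ½at² = 0·3 + 0.5·15·3² = 67.5 m

Phase 2 (coasting upward): v₀ = 45.0 m/s, a = -9.8 m/s².
v = v₀ + at → t = (0 − 45.0) / -9.8 = 4.59 s
v² = v₀² + 2aΔx → Δx = (0² − 45.0²)/(2·-9.8) = 103 m

Phase 3 (free fall): v₀ = 0 m/s, a = -9.8 m/s².
Falls 171 m from rest: t = √(2·171/9.8) = 5.90 s; v = g·t = 57.9 m/s.
Total time = 3.00 + 4.59 + 5.90 = 13.5 s

13.50 s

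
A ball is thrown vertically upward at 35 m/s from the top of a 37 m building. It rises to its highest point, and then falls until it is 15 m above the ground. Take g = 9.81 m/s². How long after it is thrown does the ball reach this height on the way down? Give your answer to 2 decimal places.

Phase 1 (rising): v₀ = 35.0 m/s, a = -9.81 m/s².
v = v₀ + at → t = (0 − 35.0) / -9.81 = 3.57 s
v² = v₀² + 2aΔx → Δx = (0² − 35.0²)/(2·-9.81) = 62.4 m

Phase 2 (falling): v₀ = 0 m/s, a = -9.81 m/s².
Falls 84.4 m from rest: t = √(2·84.4/9.81) = 4.15 s; v = g·t = 40.7 m/s.
Total time = 3.57 + 4.15 = 7.72 s

7.72 s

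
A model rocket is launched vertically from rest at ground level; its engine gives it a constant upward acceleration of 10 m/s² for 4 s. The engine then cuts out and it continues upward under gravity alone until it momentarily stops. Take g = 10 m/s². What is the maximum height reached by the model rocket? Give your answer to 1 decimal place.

Phase 1 (powered ascent): v₀ = 0 m/s, a = 10 m/s².
v = v₀ + at = 0 + (10)(4) = 40.0 m/s
Δx = v₀t + ½at² = 0·4 + 0.5·10·4² = 80.0 m

Phase 2 (coasting upward): v₀ = 40.0 m/s, a = -10 m/s².
v = v₀ + at → t = (0 − 40.0) / -10 = 4.00 s
v² = v₀² + 2aΔx → Δx = (0² − 40.0²)/(2·-10) = 80.0 m
Maximum height = 80.0 + 80.0 = 160 m

160.0 m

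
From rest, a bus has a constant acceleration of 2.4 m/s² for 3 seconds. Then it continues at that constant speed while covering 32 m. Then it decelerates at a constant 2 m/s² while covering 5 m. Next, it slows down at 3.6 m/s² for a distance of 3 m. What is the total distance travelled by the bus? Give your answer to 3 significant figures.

50.8 m

Phase 1 (accelerating): v₀ = 0 m/s, a = 2.4 m/s².
v = v₀ + at = 0 + (2.4)(3) = 7.20 m/s
Δx = v₀t + ½at² = 0·3 + 0.5·2.4·3² = 10.8 m

Phase 2 (constant speed): v₀ = 7.20 m/s, a = 0 m/s².
Constant speed: t = d/v = 32/7.20 = 4.44 s

Phase 3 (decelerating): v₀ = 7.20 m/s, a = -2 m/s².
v² = v₀² + 2aΔx = 7.20² + 2·-2·5 = 31.8 → v = 5.64 m/s
t = (v − v₀)/a = (5.64 − 7.20)/-2 = 0.779 s

Phase 4 (decelerating): v₀ = 5.64 m/s, a = -3.6 m/s².
v² = v₀² + 2aΔx = 5.64² + 2·-3.6·3 = 10.2 → v = 3.20 m/s
t = (v − v₀)/a = (3.20 − 5.64)/-3.6 = 0.679 s
Total distance = 10.8 + 32.0 + 5.00 + 3.00 = 50.8 m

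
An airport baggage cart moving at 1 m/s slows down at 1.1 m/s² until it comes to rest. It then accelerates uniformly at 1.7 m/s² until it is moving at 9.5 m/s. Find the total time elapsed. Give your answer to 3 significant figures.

6.50 s

Phase 1 (decelerating): v₀ = 1.00 m/s, a = -1.1 m/s².
v = v₀ + at → t = (0 − 1.00) / -1.1 = 0.909 s
v² = v₀² + 2aΔx → Δx = (0² − 1.00²)/(2·-1.1) = 0.455 m

Phase 2 (accelerating): v₀ = 0 m/s, a = 1.7 m/s².
v = v₀ + at → t = (9.5 − 0) / 1.7 = 5.59 s
v² = v₀² + 2aΔx → Δx = (9.5² − 0²)/(2·1.7) = 26.5 m
Total time = 0.909 + 5.59 = 6.50 s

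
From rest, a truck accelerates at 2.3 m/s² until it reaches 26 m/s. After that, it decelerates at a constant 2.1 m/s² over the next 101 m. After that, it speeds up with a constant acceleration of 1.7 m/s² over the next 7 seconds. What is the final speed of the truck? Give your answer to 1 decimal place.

27.8 m/s

Phase 1 (accelerating): v₀ = 0 m/s, a = 2.3 m/s².
v = v₀ + at → t = (26 − 0) / 2.3 = 11.3 s
v² = v₀² + 2aΔx → Δx = (26² − 0²)/(2·2.3) = 147 m

Phase 2 (decelerating): v₀ = 26.0 m/s, a = -2.1 m/s².
v² = v₀² + 2aΔx = 26.0² + 2·-2.1·101 = 252 → v = 15.9 m/s
t = (v − v₀)/a = (15.9 − 26.0)/-2.1 = 4.82 s

Phase 3 (accelerating): v₀ = 15.9 m/s, a = 1.7 m/s².
v = v₀ + at = 15.9 + (1.7)(7) = 27.8 m/s
Δx = v₀t + ½at² = 15.9·7 + 0.5·1.7·7² = 153 m
Final speed = 27.8 m/s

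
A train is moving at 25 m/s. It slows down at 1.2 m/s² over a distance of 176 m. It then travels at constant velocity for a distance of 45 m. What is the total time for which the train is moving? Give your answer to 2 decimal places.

Phase 1 (decelerating): v₀ = 25.0 m/s, a = -1.2 m/s².
v² = v₀² + 2aΔx = 25.0² + 2·-1.2·176 = 203 → v = 14.2 m/s
t = (v − v₀)/a = (14.2 − 25.0)/-1.2 = 8.97 s

Phase 2 (constant speed): v₀ = 14.2 m/s, a = 0 m/s².
Constant speed: t = d/v = 45/14.2 = 3.16 s
Total time = 8.97 + 3.16 = 12.1 s

12.13 s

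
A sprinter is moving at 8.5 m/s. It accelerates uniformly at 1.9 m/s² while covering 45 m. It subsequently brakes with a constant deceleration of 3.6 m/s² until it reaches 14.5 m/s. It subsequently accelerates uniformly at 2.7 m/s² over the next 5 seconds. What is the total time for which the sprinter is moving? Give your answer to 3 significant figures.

Phase 1 (accelerating): v₀ = 8.50 m/s, a = 1.9 m/s².
v² = v₀² + 2aΔx = 8.50² + 2·1.9·45 = 243 → v = 15.6 m/s
t = (v − v₀)/a = (15.6 − 8.50)/1.9 = 3.73 s

Phase 2 (decelerating): v₀ = 15.6 m/s, a = -3.6 m/s².
v = v₀ + at → t = (14.5 − 15.6) / -3.6 = 0.305 s
v² = v₀² + 2aΔx → Δx = (14.5² − 15.6²)/(2·-3.6) = 4.58 m

Phase 3 (accelerating): v₀ = 14.5 m/s, a = 2.7 m/s².
v = v₀ + at = 14.5 + (2.7)(5) = 28.0 m/s
Δx = v₀t + ½at² = 14.5·5 + 0.5·2.7·5² = 106 m
Total time = 3.73 + 0.305 + 5.00 = 9.04 s

9.04 s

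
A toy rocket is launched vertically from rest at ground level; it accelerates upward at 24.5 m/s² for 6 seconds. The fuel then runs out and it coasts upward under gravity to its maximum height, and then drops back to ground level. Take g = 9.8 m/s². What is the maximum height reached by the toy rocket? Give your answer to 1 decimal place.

1543.5 m

Phase 1 (powered ascent): v₀ = 0 m/s, a = 24.5 m/s².
v = v₀ + at = 0 + (24.5)(6) = 147 m/s
Δx = v₀t + ½at² = 0·6 + 0.5·24.5·6² = 441 m

Phase 2 (coasting upward): v₀ = 147 m/s, a = -9.8 m/s².
v = v₀ + at → t = (0 − 147) / -9.8 = 15.0 s
v² = v₀² + 2aΔx → Δx = (0² − 147²)/(2·-9.8) = 1100 m
Maximum height = 441 + 1100 = 1540 m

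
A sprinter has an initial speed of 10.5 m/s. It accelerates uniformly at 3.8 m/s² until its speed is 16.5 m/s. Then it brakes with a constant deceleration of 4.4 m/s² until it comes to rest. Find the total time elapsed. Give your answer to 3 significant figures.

5.33 s

Phase 1 (accelerating): v₀ = 10.5 m/s, a = 3.8 m/s².
v = v₀ + at → t = (16.5 − 10.5) / 3.8 = 1.58 s
v² = v₀² + 2aΔx → Δx = (16.5² − 10.5²)/(2·3.8) = 21.3 m

Phase 2 (decelerating): v₀ = 16.5 m/s, a = -4.4 m/s².
v = v₀ + at → t = (0 − 16.5) / -4.4 = 3.75 s
v² = v₀² + 2aΔx → Δx = (0² − 16.5²)/(2·-4.4) = 30.9 m
Total time = 1.58 + 3.75 = 5.33 s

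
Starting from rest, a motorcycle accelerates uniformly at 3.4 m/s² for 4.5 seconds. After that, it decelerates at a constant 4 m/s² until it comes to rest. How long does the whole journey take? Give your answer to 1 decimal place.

Phase 1 (accelerating): v₀ = 0 m/s, a = 3.4 m/s².
v = v₀ + at = 0 + (3.4)(4.5) = 15.3 m/s
Δx = v₀t + ½at² = 0·4.5 + 0.5·3.4·4.5² = 34.4 m

Phase 2 (decelerating): v₀ = 15.3 m/s, a = -4 m/s².
v = v₀ + at → t = (0 − 15.3) / -4 = 3.82 s
v² = v₀² + 2aΔx → Δx = (0² − 15.3²)/(2·-4) = 29.3 m
Total time = 4.50 + 3.82 = 8.32 s

8.3 s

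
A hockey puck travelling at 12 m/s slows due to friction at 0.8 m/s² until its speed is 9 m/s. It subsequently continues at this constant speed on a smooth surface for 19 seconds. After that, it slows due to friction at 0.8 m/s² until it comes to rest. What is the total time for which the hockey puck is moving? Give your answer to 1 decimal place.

34.0 s

Phase 1 (decelerating): v₀ = 12.0 m/s, a = -0.8 m/s².
v = v₀ + at → t = (9 − 12.0) / -0.8 = 3.75 s
v² = v₀² + 2aΔx → Δx = (9² − 12.0²)/(2·-0.8) = 39.4 m

Phase 2 (constant speed): v₀ = 9.00 m/s, a = 0 m/s².
v = v₀ + at = 9.00 + (0)(19) = 9.00 m/s
Δx = v₀t + ½at² = 9.00·19 + 0.5·0·19² = 171 m

Phase 3 (decelerating): v₀ = 9.00 m/s, a = -0.8 m/s².
v = v₀ + at → t = (0 − 9.00) / -0.8 = 11.2 s
v² = v₀² + 2aΔx → Δx = (0² − 9.00²)/(2·-0.8) = 50.6 m
Total time = 3.75 + 19.0 + 11.2 = 34.0 s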